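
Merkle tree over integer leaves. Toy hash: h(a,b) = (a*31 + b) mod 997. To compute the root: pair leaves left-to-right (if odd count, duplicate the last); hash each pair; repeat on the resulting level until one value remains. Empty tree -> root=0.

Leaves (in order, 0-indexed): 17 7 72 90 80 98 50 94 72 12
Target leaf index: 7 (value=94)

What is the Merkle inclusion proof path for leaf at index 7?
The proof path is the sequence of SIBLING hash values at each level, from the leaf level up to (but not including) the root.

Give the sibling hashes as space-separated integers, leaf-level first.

Answer: 50 584 930 768

Derivation:
L0 (leaves): [17, 7, 72, 90, 80, 98, 50, 94, 72, 12], target index=7
L1: h(17,7)=(17*31+7)%997=534 [pair 0] h(72,90)=(72*31+90)%997=328 [pair 1] h(80,98)=(80*31+98)%997=584 [pair 2] h(50,94)=(50*31+94)%997=647 [pair 3] h(72,12)=(72*31+12)%997=250 [pair 4] -> [534, 328, 584, 647, 250]
  Sibling for proof at L0: 50
L2: h(534,328)=(534*31+328)%997=930 [pair 0] h(584,647)=(584*31+647)%997=805 [pair 1] h(250,250)=(250*31+250)%997=24 [pair 2] -> [930, 805, 24]
  Sibling for proof at L1: 584
L3: h(930,805)=(930*31+805)%997=722 [pair 0] h(24,24)=(24*31+24)%997=768 [pair 1] -> [722, 768]
  Sibling for proof at L2: 930
L4: h(722,768)=(722*31+768)%997=219 [pair 0] -> [219]
  Sibling for proof at L3: 768
Root: 219
Proof path (sibling hashes from leaf to root): [50, 584, 930, 768]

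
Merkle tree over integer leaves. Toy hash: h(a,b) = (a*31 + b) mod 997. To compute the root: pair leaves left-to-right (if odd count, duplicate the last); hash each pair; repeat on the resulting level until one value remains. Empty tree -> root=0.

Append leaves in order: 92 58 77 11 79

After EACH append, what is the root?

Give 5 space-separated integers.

Answer: 92 916 950 884 624

Derivation:
After append 92 (leaves=[92]):
  L0: [92]
  root=92
After append 58 (leaves=[92, 58]):
  L0: [92, 58]
  L1: h(92,58)=(92*31+58)%997=916 -> [916]
  root=916
After append 77 (leaves=[92, 58, 77]):
  L0: [92, 58, 77]
  L1: h(92,58)=(92*31+58)%997=916 h(77,77)=(77*31+77)%997=470 -> [916, 470]
  L2: h(916,470)=(916*31+470)%997=950 -> [950]
  root=950
After append 11 (leaves=[92, 58, 77, 11]):
  L0: [92, 58, 77, 11]
  L1: h(92,58)=(92*31+58)%997=916 h(77,11)=(77*31+11)%997=404 -> [916, 404]
  L2: h(916,404)=(916*31+404)%997=884 -> [884]
  root=884
After append 79 (leaves=[92, 58, 77, 11, 79]):
  L0: [92, 58, 77, 11, 79]
  L1: h(92,58)=(92*31+58)%997=916 h(77,11)=(77*31+11)%997=404 h(79,79)=(79*31+79)%997=534 -> [916, 404, 534]
  L2: h(916,404)=(916*31+404)%997=884 h(534,534)=(534*31+534)%997=139 -> [884, 139]
  L3: h(884,139)=(884*31+139)%997=624 -> [624]
  root=624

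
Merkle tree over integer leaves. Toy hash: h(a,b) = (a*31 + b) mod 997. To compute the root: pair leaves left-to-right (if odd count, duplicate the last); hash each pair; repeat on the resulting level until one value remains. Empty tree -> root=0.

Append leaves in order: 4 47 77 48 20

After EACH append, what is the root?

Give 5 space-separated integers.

Answer: 4 171 786 757 79

Derivation:
After append 4 (leaves=[4]):
  L0: [4]
  root=4
After append 47 (leaves=[4, 47]):
  L0: [4, 47]
  L1: h(4,47)=(4*31+47)%997=171 -> [171]
  root=171
After append 77 (leaves=[4, 47, 77]):
  L0: [4, 47, 77]
  L1: h(4,47)=(4*31+47)%997=171 h(77,77)=(77*31+77)%997=470 -> [171, 470]
  L2: h(171,470)=(171*31+470)%997=786 -> [786]
  root=786
After append 48 (leaves=[4, 47, 77, 48]):
  L0: [4, 47, 77, 48]
  L1: h(4,47)=(4*31+47)%997=171 h(77,48)=(77*31+48)%997=441 -> [171, 441]
  L2: h(171,441)=(171*31+441)%997=757 -> [757]
  root=757
After append 20 (leaves=[4, 47, 77, 48, 20]):
  L0: [4, 47, 77, 48, 20]
  L1: h(4,47)=(4*31+47)%997=171 h(77,48)=(77*31+48)%997=441 h(20,20)=(20*31+20)%997=640 -> [171, 441, 640]
  L2: h(171,441)=(171*31+441)%997=757 h(640,640)=(640*31+640)%997=540 -> [757, 540]
  L3: h(757,540)=(757*31+540)%997=79 -> [79]
  root=79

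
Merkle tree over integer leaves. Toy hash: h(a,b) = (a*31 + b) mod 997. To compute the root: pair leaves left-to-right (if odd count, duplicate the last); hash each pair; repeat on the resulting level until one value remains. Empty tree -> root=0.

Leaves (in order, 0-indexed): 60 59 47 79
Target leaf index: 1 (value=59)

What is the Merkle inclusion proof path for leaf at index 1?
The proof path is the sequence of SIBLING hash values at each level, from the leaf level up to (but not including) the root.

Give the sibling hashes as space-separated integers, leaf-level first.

L0 (leaves): [60, 59, 47, 79], target index=1
L1: h(60,59)=(60*31+59)%997=922 [pair 0] h(47,79)=(47*31+79)%997=539 [pair 1] -> [922, 539]
  Sibling for proof at L0: 60
L2: h(922,539)=(922*31+539)%997=208 [pair 0] -> [208]
  Sibling for proof at L1: 539
Root: 208
Proof path (sibling hashes from leaf to root): [60, 539]

Answer: 60 539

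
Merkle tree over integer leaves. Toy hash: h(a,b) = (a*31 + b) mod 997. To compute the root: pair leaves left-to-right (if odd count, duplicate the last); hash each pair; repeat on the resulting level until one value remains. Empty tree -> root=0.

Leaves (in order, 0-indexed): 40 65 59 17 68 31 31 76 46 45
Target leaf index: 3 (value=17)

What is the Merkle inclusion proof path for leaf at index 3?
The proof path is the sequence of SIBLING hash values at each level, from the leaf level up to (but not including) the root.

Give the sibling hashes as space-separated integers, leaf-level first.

Answer: 59 308 547 834

Derivation:
L0 (leaves): [40, 65, 59, 17, 68, 31, 31, 76, 46, 45], target index=3
L1: h(40,65)=(40*31+65)%997=308 [pair 0] h(59,17)=(59*31+17)%997=849 [pair 1] h(68,31)=(68*31+31)%997=145 [pair 2] h(31,76)=(31*31+76)%997=40 [pair 3] h(46,45)=(46*31+45)%997=474 [pair 4] -> [308, 849, 145, 40, 474]
  Sibling for proof at L0: 59
L2: h(308,849)=(308*31+849)%997=427 [pair 0] h(145,40)=(145*31+40)%997=547 [pair 1] h(474,474)=(474*31+474)%997=213 [pair 2] -> [427, 547, 213]
  Sibling for proof at L1: 308
L3: h(427,547)=(427*31+547)%997=823 [pair 0] h(213,213)=(213*31+213)%997=834 [pair 1] -> [823, 834]
  Sibling for proof at L2: 547
L4: h(823,834)=(823*31+834)%997=425 [pair 0] -> [425]
  Sibling for proof at L3: 834
Root: 425
Proof path (sibling hashes from leaf to root): [59, 308, 547, 834]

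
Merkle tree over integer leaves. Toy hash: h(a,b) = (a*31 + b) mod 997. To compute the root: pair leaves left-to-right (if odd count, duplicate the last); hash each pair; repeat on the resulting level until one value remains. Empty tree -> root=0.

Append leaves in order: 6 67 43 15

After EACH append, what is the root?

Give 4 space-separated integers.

Answer: 6 253 246 218

Derivation:
After append 6 (leaves=[6]):
  L0: [6]
  root=6
After append 67 (leaves=[6, 67]):
  L0: [6, 67]
  L1: h(6,67)=(6*31+67)%997=253 -> [253]
  root=253
After append 43 (leaves=[6, 67, 43]):
  L0: [6, 67, 43]
  L1: h(6,67)=(6*31+67)%997=253 h(43,43)=(43*31+43)%997=379 -> [253, 379]
  L2: h(253,379)=(253*31+379)%997=246 -> [246]
  root=246
After append 15 (leaves=[6, 67, 43, 15]):
  L0: [6, 67, 43, 15]
  L1: h(6,67)=(6*31+67)%997=253 h(43,15)=(43*31+15)%997=351 -> [253, 351]
  L2: h(253,351)=(253*31+351)%997=218 -> [218]
  root=218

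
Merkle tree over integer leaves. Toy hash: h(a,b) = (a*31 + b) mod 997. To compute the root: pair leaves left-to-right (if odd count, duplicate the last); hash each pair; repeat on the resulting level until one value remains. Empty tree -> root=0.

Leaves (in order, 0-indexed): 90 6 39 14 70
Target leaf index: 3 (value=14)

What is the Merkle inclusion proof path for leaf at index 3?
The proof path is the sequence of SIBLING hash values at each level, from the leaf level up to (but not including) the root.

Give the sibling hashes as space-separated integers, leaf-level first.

L0 (leaves): [90, 6, 39, 14, 70], target index=3
L1: h(90,6)=(90*31+6)%997=802 [pair 0] h(39,14)=(39*31+14)%997=226 [pair 1] h(70,70)=(70*31+70)%997=246 [pair 2] -> [802, 226, 246]
  Sibling for proof at L0: 39
L2: h(802,226)=(802*31+226)%997=163 [pair 0] h(246,246)=(246*31+246)%997=893 [pair 1] -> [163, 893]
  Sibling for proof at L1: 802
L3: h(163,893)=(163*31+893)%997=961 [pair 0] -> [961]
  Sibling for proof at L2: 893
Root: 961
Proof path (sibling hashes from leaf to root): [39, 802, 893]

Answer: 39 802 893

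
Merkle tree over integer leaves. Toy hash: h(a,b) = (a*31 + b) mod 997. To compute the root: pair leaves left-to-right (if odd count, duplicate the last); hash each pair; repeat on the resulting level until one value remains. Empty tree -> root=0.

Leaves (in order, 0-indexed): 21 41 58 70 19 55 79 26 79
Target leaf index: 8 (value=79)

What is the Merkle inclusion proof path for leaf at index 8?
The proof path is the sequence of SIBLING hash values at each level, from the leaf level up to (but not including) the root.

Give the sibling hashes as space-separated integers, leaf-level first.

L0 (leaves): [21, 41, 58, 70, 19, 55, 79, 26, 79], target index=8
L1: h(21,41)=(21*31+41)%997=692 [pair 0] h(58,70)=(58*31+70)%997=871 [pair 1] h(19,55)=(19*31+55)%997=644 [pair 2] h(79,26)=(79*31+26)%997=481 [pair 3] h(79,79)=(79*31+79)%997=534 [pair 4] -> [692, 871, 644, 481, 534]
  Sibling for proof at L0: 79
L2: h(692,871)=(692*31+871)%997=389 [pair 0] h(644,481)=(644*31+481)%997=505 [pair 1] h(534,534)=(534*31+534)%997=139 [pair 2] -> [389, 505, 139]
  Sibling for proof at L1: 534
L3: h(389,505)=(389*31+505)%997=600 [pair 0] h(139,139)=(139*31+139)%997=460 [pair 1] -> [600, 460]
  Sibling for proof at L2: 139
L4: h(600,460)=(600*31+460)%997=117 [pair 0] -> [117]
  Sibling for proof at L3: 600
Root: 117
Proof path (sibling hashes from leaf to root): [79, 534, 139, 600]

Answer: 79 534 139 600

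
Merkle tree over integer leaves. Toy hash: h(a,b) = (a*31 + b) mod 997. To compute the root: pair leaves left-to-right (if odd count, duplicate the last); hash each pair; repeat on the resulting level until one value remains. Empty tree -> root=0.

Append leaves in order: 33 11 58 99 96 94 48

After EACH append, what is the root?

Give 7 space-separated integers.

Answer: 33 37 12 53 247 183 643

Derivation:
After append 33 (leaves=[33]):
  L0: [33]
  root=33
After append 11 (leaves=[33, 11]):
  L0: [33, 11]
  L1: h(33,11)=(33*31+11)%997=37 -> [37]
  root=37
After append 58 (leaves=[33, 11, 58]):
  L0: [33, 11, 58]
  L1: h(33,11)=(33*31+11)%997=37 h(58,58)=(58*31+58)%997=859 -> [37, 859]
  L2: h(37,859)=(37*31+859)%997=12 -> [12]
  root=12
After append 99 (leaves=[33, 11, 58, 99]):
  L0: [33, 11, 58, 99]
  L1: h(33,11)=(33*31+11)%997=37 h(58,99)=(58*31+99)%997=900 -> [37, 900]
  L2: h(37,900)=(37*31+900)%997=53 -> [53]
  root=53
After append 96 (leaves=[33, 11, 58, 99, 96]):
  L0: [33, 11, 58, 99, 96]
  L1: h(33,11)=(33*31+11)%997=37 h(58,99)=(58*31+99)%997=900 h(96,96)=(96*31+96)%997=81 -> [37, 900, 81]
  L2: h(37,900)=(37*31+900)%997=53 h(81,81)=(81*31+81)%997=598 -> [53, 598]
  L3: h(53,598)=(53*31+598)%997=247 -> [247]
  root=247
After append 94 (leaves=[33, 11, 58, 99, 96, 94]):
  L0: [33, 11, 58, 99, 96, 94]
  L1: h(33,11)=(33*31+11)%997=37 h(58,99)=(58*31+99)%997=900 h(96,94)=(96*31+94)%997=79 -> [37, 900, 79]
  L2: h(37,900)=(37*31+900)%997=53 h(79,79)=(79*31+79)%997=534 -> [53, 534]
  L3: h(53,534)=(53*31+534)%997=183 -> [183]
  root=183
After append 48 (leaves=[33, 11, 58, 99, 96, 94, 48]):
  L0: [33, 11, 58, 99, 96, 94, 48]
  L1: h(33,11)=(33*31+11)%997=37 h(58,99)=(58*31+99)%997=900 h(96,94)=(96*31+94)%997=79 h(48,48)=(48*31+48)%997=539 -> [37, 900, 79, 539]
  L2: h(37,900)=(37*31+900)%997=53 h(79,539)=(79*31+539)%997=994 -> [53, 994]
  L3: h(53,994)=(53*31+994)%997=643 -> [643]
  root=643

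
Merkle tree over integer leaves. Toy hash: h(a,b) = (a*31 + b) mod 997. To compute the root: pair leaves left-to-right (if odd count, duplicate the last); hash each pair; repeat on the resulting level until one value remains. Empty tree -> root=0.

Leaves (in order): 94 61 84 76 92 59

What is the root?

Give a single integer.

Answer: 339

Derivation:
L0: [94, 61, 84, 76, 92, 59]
L1: h(94,61)=(94*31+61)%997=981 h(84,76)=(84*31+76)%997=686 h(92,59)=(92*31+59)%997=917 -> [981, 686, 917]
L2: h(981,686)=(981*31+686)%997=190 h(917,917)=(917*31+917)%997=431 -> [190, 431]
L3: h(190,431)=(190*31+431)%997=339 -> [339]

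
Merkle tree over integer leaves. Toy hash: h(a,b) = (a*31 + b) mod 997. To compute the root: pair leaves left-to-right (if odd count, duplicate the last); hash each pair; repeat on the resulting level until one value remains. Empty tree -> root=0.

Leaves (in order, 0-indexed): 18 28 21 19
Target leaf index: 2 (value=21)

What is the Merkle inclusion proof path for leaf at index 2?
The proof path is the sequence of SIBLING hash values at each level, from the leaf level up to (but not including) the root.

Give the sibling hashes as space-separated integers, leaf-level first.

Answer: 19 586

Derivation:
L0 (leaves): [18, 28, 21, 19], target index=2
L1: h(18,28)=(18*31+28)%997=586 [pair 0] h(21,19)=(21*31+19)%997=670 [pair 1] -> [586, 670]
  Sibling for proof at L0: 19
L2: h(586,670)=(586*31+670)%997=890 [pair 0] -> [890]
  Sibling for proof at L1: 586
Root: 890
Proof path (sibling hashes from leaf to root): [19, 586]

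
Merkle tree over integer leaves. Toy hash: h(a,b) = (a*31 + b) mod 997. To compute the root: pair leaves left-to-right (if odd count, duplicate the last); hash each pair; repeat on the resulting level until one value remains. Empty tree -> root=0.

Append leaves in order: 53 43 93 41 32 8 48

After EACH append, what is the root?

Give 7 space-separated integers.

After append 53 (leaves=[53]):
  L0: [53]
  root=53
After append 43 (leaves=[53, 43]):
  L0: [53, 43]
  L1: h(53,43)=(53*31+43)%997=689 -> [689]
  root=689
After append 93 (leaves=[53, 43, 93]):
  L0: [53, 43, 93]
  L1: h(53,43)=(53*31+43)%997=689 h(93,93)=(93*31+93)%997=982 -> [689, 982]
  L2: h(689,982)=(689*31+982)%997=407 -> [407]
  root=407
After append 41 (leaves=[53, 43, 93, 41]):
  L0: [53, 43, 93, 41]
  L1: h(53,43)=(53*31+43)%997=689 h(93,41)=(93*31+41)%997=930 -> [689, 930]
  L2: h(689,930)=(689*31+930)%997=355 -> [355]
  root=355
After append 32 (leaves=[53, 43, 93, 41, 32]):
  L0: [53, 43, 93, 41, 32]
  L1: h(53,43)=(53*31+43)%997=689 h(93,41)=(93*31+41)%997=930 h(32,32)=(32*31+32)%997=27 -> [689, 930, 27]
  L2: h(689,930)=(689*31+930)%997=355 h(27,27)=(27*31+27)%997=864 -> [355, 864]
  L3: h(355,864)=(355*31+864)%997=902 -> [902]
  root=902
After append 8 (leaves=[53, 43, 93, 41, 32, 8]):
  L0: [53, 43, 93, 41, 32, 8]
  L1: h(53,43)=(53*31+43)%997=689 h(93,41)=(93*31+41)%997=930 h(32,8)=(32*31+8)%997=3 -> [689, 930, 3]
  L2: h(689,930)=(689*31+930)%997=355 h(3,3)=(3*31+3)%997=96 -> [355, 96]
  L3: h(355,96)=(355*31+96)%997=134 -> [134]
  root=134
After append 48 (leaves=[53, 43, 93, 41, 32, 8, 48]):
  L0: [53, 43, 93, 41, 32, 8, 48]
  L1: h(53,43)=(53*31+43)%997=689 h(93,41)=(93*31+41)%997=930 h(32,8)=(32*31+8)%997=3 h(48,48)=(48*31+48)%997=539 -> [689, 930, 3, 539]
  L2: h(689,930)=(689*31+930)%997=355 h(3,539)=(3*31+539)%997=632 -> [355, 632]
  L3: h(355,632)=(355*31+632)%997=670 -> [670]
  root=670

Answer: 53 689 407 355 902 134 670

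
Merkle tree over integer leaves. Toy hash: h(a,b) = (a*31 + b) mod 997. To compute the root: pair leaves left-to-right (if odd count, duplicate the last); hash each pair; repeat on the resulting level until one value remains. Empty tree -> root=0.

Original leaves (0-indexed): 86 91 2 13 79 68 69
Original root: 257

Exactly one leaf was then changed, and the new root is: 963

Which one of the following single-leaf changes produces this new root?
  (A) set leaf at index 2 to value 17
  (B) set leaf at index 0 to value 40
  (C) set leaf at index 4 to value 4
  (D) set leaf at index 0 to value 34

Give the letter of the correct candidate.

Answer: C

Derivation:
Original leaves: [86, 91, 2, 13, 79, 68, 69]
Target new root: 963
Try each candidate change and compute the resulting root:
Candidate A: set leaf[2] = 17 -> leaves = [86, 91, 17, 13, 79, 68, 69]
  L0: [86, 91, 17, 13, 79, 68, 69]
  L1: h(86,91)=(86*31+91)%997=763 h(17,13)=(17*31+13)%997=540 h(79,68)=(79*31+68)%997=523 h(69,69)=(69*31+69)%997=214 -> [763, 540, 523, 214]
  L2: h(763,540)=(763*31+540)%997=265 h(523,214)=(523*31+214)%997=475 -> [265, 475]
  L3: h(265,475)=(265*31+475)%997=714 -> [714]
  root = 714 != target 963
Candidate B: set leaf[0] = 40 -> leaves = [40, 91, 2, 13, 79, 68, 69]
  L0: [40, 91, 2, 13, 79, 68, 69]
  L1: h(40,91)=(40*31+91)%997=334 h(2,13)=(2*31+13)%997=75 h(79,68)=(79*31+68)%997=523 h(69,69)=(69*31+69)%997=214 -> [334, 75, 523, 214]
  L2: h(334,75)=(334*31+75)%997=459 h(523,214)=(523*31+214)%997=475 -> [459, 475]
  L3: h(459,475)=(459*31+475)%997=746 -> [746]
  root = 746 != target 963
Candidate C: set leaf[4] = 4 -> leaves = [86, 91, 2, 13, 4, 68, 69]
  L0: [86, 91, 2, 13, 4, 68, 69]
  L1: h(86,91)=(86*31+91)%997=763 h(2,13)=(2*31+13)%997=75 h(4,68)=(4*31+68)%997=192 h(69,69)=(69*31+69)%997=214 -> [763, 75, 192, 214]
  L2: h(763,75)=(763*31+75)%997=797 h(192,214)=(192*31+214)%997=184 -> [797, 184]
  L3: h(797,184)=(797*31+184)%997=963 -> [963]
  root = 963 == target 963  ** MATCH **
Candidate D: set leaf[0] = 34 -> leaves = [34, 91, 2, 13, 79, 68, 69]
  L0: [34, 91, 2, 13, 79, 68, 69]
  L1: h(34,91)=(34*31+91)%997=148 h(2,13)=(2*31+13)%997=75 h(79,68)=(79*31+68)%997=523 h(69,69)=(69*31+69)%997=214 -> [148, 75, 523, 214]
  L2: h(148,75)=(148*31+75)%997=675 h(523,214)=(523*31+214)%997=475 -> [675, 475]
  L3: h(675,475)=(675*31+475)%997=463 -> [463]
  root = 463 != target 963
Candidate C produces the target root.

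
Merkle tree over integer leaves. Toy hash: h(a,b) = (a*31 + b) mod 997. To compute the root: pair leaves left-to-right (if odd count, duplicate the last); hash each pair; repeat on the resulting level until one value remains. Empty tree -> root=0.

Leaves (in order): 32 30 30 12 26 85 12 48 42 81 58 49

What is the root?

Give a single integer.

Answer: 234

Derivation:
L0: [32, 30, 30, 12, 26, 85, 12, 48, 42, 81, 58, 49]
L1: h(32,30)=(32*31+30)%997=25 h(30,12)=(30*31+12)%997=942 h(26,85)=(26*31+85)%997=891 h(12,48)=(12*31+48)%997=420 h(42,81)=(42*31+81)%997=386 h(58,49)=(58*31+49)%997=850 -> [25, 942, 891, 420, 386, 850]
L2: h(25,942)=(25*31+942)%997=720 h(891,420)=(891*31+420)%997=125 h(386,850)=(386*31+850)%997=852 -> [720, 125, 852]
L3: h(720,125)=(720*31+125)%997=511 h(852,852)=(852*31+852)%997=345 -> [511, 345]
L4: h(511,345)=(511*31+345)%997=234 -> [234]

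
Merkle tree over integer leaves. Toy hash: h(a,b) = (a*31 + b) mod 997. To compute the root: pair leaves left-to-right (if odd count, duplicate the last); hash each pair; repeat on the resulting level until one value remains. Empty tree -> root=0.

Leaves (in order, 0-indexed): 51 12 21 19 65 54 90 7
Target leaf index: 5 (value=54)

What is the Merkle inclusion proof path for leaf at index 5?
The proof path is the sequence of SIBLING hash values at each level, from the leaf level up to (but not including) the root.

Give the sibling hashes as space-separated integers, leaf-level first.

L0 (leaves): [51, 12, 21, 19, 65, 54, 90, 7], target index=5
L1: h(51,12)=(51*31+12)%997=596 [pair 0] h(21,19)=(21*31+19)%997=670 [pair 1] h(65,54)=(65*31+54)%997=75 [pair 2] h(90,7)=(90*31+7)%997=803 [pair 3] -> [596, 670, 75, 803]
  Sibling for proof at L0: 65
L2: h(596,670)=(596*31+670)%997=203 [pair 0] h(75,803)=(75*31+803)%997=137 [pair 1] -> [203, 137]
  Sibling for proof at L1: 803
L3: h(203,137)=(203*31+137)%997=448 [pair 0] -> [448]
  Sibling for proof at L2: 203
Root: 448
Proof path (sibling hashes from leaf to root): [65, 803, 203]

Answer: 65 803 203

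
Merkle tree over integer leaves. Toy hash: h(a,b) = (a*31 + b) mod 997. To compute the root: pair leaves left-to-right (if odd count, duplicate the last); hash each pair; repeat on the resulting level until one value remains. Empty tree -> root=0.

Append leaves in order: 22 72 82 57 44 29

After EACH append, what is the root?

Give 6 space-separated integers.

Answer: 22 754 76 51 775 295

Derivation:
After append 22 (leaves=[22]):
  L0: [22]
  root=22
After append 72 (leaves=[22, 72]):
  L0: [22, 72]
  L1: h(22,72)=(22*31+72)%997=754 -> [754]
  root=754
After append 82 (leaves=[22, 72, 82]):
  L0: [22, 72, 82]
  L1: h(22,72)=(22*31+72)%997=754 h(82,82)=(82*31+82)%997=630 -> [754, 630]
  L2: h(754,630)=(754*31+630)%997=76 -> [76]
  root=76
After append 57 (leaves=[22, 72, 82, 57]):
  L0: [22, 72, 82, 57]
  L1: h(22,72)=(22*31+72)%997=754 h(82,57)=(82*31+57)%997=605 -> [754, 605]
  L2: h(754,605)=(754*31+605)%997=51 -> [51]
  root=51
After append 44 (leaves=[22, 72, 82, 57, 44]):
  L0: [22, 72, 82, 57, 44]
  L1: h(22,72)=(22*31+72)%997=754 h(82,57)=(82*31+57)%997=605 h(44,44)=(44*31+44)%997=411 -> [754, 605, 411]
  L2: h(754,605)=(754*31+605)%997=51 h(411,411)=(411*31+411)%997=191 -> [51, 191]
  L3: h(51,191)=(51*31+191)%997=775 -> [775]
  root=775
After append 29 (leaves=[22, 72, 82, 57, 44, 29]):
  L0: [22, 72, 82, 57, 44, 29]
  L1: h(22,72)=(22*31+72)%997=754 h(82,57)=(82*31+57)%997=605 h(44,29)=(44*31+29)%997=396 -> [754, 605, 396]
  L2: h(754,605)=(754*31+605)%997=51 h(396,396)=(396*31+396)%997=708 -> [51, 708]
  L3: h(51,708)=(51*31+708)%997=295 -> [295]
  root=295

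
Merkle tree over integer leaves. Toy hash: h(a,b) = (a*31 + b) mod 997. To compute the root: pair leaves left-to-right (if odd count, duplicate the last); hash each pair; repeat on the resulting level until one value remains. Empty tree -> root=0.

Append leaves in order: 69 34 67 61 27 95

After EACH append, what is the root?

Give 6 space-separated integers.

Answer: 69 179 714 708 743 925

Derivation:
After append 69 (leaves=[69]):
  L0: [69]
  root=69
After append 34 (leaves=[69, 34]):
  L0: [69, 34]
  L1: h(69,34)=(69*31+34)%997=179 -> [179]
  root=179
After append 67 (leaves=[69, 34, 67]):
  L0: [69, 34, 67]
  L1: h(69,34)=(69*31+34)%997=179 h(67,67)=(67*31+67)%997=150 -> [179, 150]
  L2: h(179,150)=(179*31+150)%997=714 -> [714]
  root=714
After append 61 (leaves=[69, 34, 67, 61]):
  L0: [69, 34, 67, 61]
  L1: h(69,34)=(69*31+34)%997=179 h(67,61)=(67*31+61)%997=144 -> [179, 144]
  L2: h(179,144)=(179*31+144)%997=708 -> [708]
  root=708
After append 27 (leaves=[69, 34, 67, 61, 27]):
  L0: [69, 34, 67, 61, 27]
  L1: h(69,34)=(69*31+34)%997=179 h(67,61)=(67*31+61)%997=144 h(27,27)=(27*31+27)%997=864 -> [179, 144, 864]
  L2: h(179,144)=(179*31+144)%997=708 h(864,864)=(864*31+864)%997=729 -> [708, 729]
  L3: h(708,729)=(708*31+729)%997=743 -> [743]
  root=743
After append 95 (leaves=[69, 34, 67, 61, 27, 95]):
  L0: [69, 34, 67, 61, 27, 95]
  L1: h(69,34)=(69*31+34)%997=179 h(67,61)=(67*31+61)%997=144 h(27,95)=(27*31+95)%997=932 -> [179, 144, 932]
  L2: h(179,144)=(179*31+144)%997=708 h(932,932)=(932*31+932)%997=911 -> [708, 911]
  L3: h(708,911)=(708*31+911)%997=925 -> [925]
  root=925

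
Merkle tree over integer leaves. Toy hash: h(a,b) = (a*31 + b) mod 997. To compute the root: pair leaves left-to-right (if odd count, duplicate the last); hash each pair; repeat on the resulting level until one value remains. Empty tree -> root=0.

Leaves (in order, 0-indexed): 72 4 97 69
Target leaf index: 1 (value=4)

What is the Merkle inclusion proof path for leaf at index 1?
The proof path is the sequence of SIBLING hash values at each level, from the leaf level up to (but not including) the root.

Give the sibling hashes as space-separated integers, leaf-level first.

L0 (leaves): [72, 4, 97, 69], target index=1
L1: h(72,4)=(72*31+4)%997=242 [pair 0] h(97,69)=(97*31+69)%997=85 [pair 1] -> [242, 85]
  Sibling for proof at L0: 72
L2: h(242,85)=(242*31+85)%997=608 [pair 0] -> [608]
  Sibling for proof at L1: 85
Root: 608
Proof path (sibling hashes from leaf to root): [72, 85]

Answer: 72 85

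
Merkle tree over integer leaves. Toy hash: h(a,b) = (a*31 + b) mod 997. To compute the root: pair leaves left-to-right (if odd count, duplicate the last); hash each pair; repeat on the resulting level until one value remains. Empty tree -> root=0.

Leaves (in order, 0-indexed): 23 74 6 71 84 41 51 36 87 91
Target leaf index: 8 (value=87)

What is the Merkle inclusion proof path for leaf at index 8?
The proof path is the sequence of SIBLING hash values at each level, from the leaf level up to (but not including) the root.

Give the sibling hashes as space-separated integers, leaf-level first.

Answer: 91 794 483 436

Derivation:
L0 (leaves): [23, 74, 6, 71, 84, 41, 51, 36, 87, 91], target index=8
L1: h(23,74)=(23*31+74)%997=787 [pair 0] h(6,71)=(6*31+71)%997=257 [pair 1] h(84,41)=(84*31+41)%997=651 [pair 2] h(51,36)=(51*31+36)%997=620 [pair 3] h(87,91)=(87*31+91)%997=794 [pair 4] -> [787, 257, 651, 620, 794]
  Sibling for proof at L0: 91
L2: h(787,257)=(787*31+257)%997=726 [pair 0] h(651,620)=(651*31+620)%997=861 [pair 1] h(794,794)=(794*31+794)%997=483 [pair 2] -> [726, 861, 483]
  Sibling for proof at L1: 794
L3: h(726,861)=(726*31+861)%997=436 [pair 0] h(483,483)=(483*31+483)%997=501 [pair 1] -> [436, 501]
  Sibling for proof at L2: 483
L4: h(436,501)=(436*31+501)%997=59 [pair 0] -> [59]
  Sibling for proof at L3: 436
Root: 59
Proof path (sibling hashes from leaf to root): [91, 794, 483, 436]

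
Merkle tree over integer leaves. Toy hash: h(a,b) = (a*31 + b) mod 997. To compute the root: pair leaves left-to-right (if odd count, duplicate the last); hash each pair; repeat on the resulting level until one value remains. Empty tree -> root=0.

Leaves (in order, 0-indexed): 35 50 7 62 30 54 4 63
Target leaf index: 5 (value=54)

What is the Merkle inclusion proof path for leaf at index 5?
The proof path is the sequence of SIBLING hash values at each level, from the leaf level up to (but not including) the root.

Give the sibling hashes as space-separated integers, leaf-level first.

Answer: 30 187 569

Derivation:
L0 (leaves): [35, 50, 7, 62, 30, 54, 4, 63], target index=5
L1: h(35,50)=(35*31+50)%997=138 [pair 0] h(7,62)=(7*31+62)%997=279 [pair 1] h(30,54)=(30*31+54)%997=984 [pair 2] h(4,63)=(4*31+63)%997=187 [pair 3] -> [138, 279, 984, 187]
  Sibling for proof at L0: 30
L2: h(138,279)=(138*31+279)%997=569 [pair 0] h(984,187)=(984*31+187)%997=781 [pair 1] -> [569, 781]
  Sibling for proof at L1: 187
L3: h(569,781)=(569*31+781)%997=474 [pair 0] -> [474]
  Sibling for proof at L2: 569
Root: 474
Proof path (sibling hashes from leaf to root): [30, 187, 569]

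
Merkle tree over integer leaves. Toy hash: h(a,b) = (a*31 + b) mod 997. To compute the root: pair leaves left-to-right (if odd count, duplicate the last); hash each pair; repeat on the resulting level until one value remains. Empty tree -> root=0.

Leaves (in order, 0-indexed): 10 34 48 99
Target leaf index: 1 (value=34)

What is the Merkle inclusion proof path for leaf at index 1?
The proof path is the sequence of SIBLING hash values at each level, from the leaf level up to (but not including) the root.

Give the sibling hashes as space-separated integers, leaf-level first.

Answer: 10 590

Derivation:
L0 (leaves): [10, 34, 48, 99], target index=1
L1: h(10,34)=(10*31+34)%997=344 [pair 0] h(48,99)=(48*31+99)%997=590 [pair 1] -> [344, 590]
  Sibling for proof at L0: 10
L2: h(344,590)=(344*31+590)%997=287 [pair 0] -> [287]
  Sibling for proof at L1: 590
Root: 287
Proof path (sibling hashes from leaf to root): [10, 590]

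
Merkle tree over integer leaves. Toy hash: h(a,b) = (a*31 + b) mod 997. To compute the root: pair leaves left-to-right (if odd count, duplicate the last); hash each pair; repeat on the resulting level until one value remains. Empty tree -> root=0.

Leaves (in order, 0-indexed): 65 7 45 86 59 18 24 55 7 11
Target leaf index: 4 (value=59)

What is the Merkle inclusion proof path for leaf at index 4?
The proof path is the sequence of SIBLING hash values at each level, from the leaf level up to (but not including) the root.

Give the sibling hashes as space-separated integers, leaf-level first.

Answer: 18 799 355 174

Derivation:
L0 (leaves): [65, 7, 45, 86, 59, 18, 24, 55, 7, 11], target index=4
L1: h(65,7)=(65*31+7)%997=28 [pair 0] h(45,86)=(45*31+86)%997=484 [pair 1] h(59,18)=(59*31+18)%997=850 [pair 2] h(24,55)=(24*31+55)%997=799 [pair 3] h(7,11)=(7*31+11)%997=228 [pair 4] -> [28, 484, 850, 799, 228]
  Sibling for proof at L0: 18
L2: h(28,484)=(28*31+484)%997=355 [pair 0] h(850,799)=(850*31+799)%997=230 [pair 1] h(228,228)=(228*31+228)%997=317 [pair 2] -> [355, 230, 317]
  Sibling for proof at L1: 799
L3: h(355,230)=(355*31+230)%997=268 [pair 0] h(317,317)=(317*31+317)%997=174 [pair 1] -> [268, 174]
  Sibling for proof at L2: 355
L4: h(268,174)=(268*31+174)%997=506 [pair 0] -> [506]
  Sibling for proof at L3: 174
Root: 506
Proof path (sibling hashes from leaf to root): [18, 799, 355, 174]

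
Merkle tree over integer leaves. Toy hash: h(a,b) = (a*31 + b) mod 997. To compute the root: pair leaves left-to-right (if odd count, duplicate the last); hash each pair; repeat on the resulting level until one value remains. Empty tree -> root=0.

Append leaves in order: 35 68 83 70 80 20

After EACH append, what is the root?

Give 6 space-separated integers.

Answer: 35 156 513 500 711 785

Derivation:
After append 35 (leaves=[35]):
  L0: [35]
  root=35
After append 68 (leaves=[35, 68]):
  L0: [35, 68]
  L1: h(35,68)=(35*31+68)%997=156 -> [156]
  root=156
After append 83 (leaves=[35, 68, 83]):
  L0: [35, 68, 83]
  L1: h(35,68)=(35*31+68)%997=156 h(83,83)=(83*31+83)%997=662 -> [156, 662]
  L2: h(156,662)=(156*31+662)%997=513 -> [513]
  root=513
After append 70 (leaves=[35, 68, 83, 70]):
  L0: [35, 68, 83, 70]
  L1: h(35,68)=(35*31+68)%997=156 h(83,70)=(83*31+70)%997=649 -> [156, 649]
  L2: h(156,649)=(156*31+649)%997=500 -> [500]
  root=500
After append 80 (leaves=[35, 68, 83, 70, 80]):
  L0: [35, 68, 83, 70, 80]
  L1: h(35,68)=(35*31+68)%997=156 h(83,70)=(83*31+70)%997=649 h(80,80)=(80*31+80)%997=566 -> [156, 649, 566]
  L2: h(156,649)=(156*31+649)%997=500 h(566,566)=(566*31+566)%997=166 -> [500, 166]
  L3: h(500,166)=(500*31+166)%997=711 -> [711]
  root=711
After append 20 (leaves=[35, 68, 83, 70, 80, 20]):
  L0: [35, 68, 83, 70, 80, 20]
  L1: h(35,68)=(35*31+68)%997=156 h(83,70)=(83*31+70)%997=649 h(80,20)=(80*31+20)%997=506 -> [156, 649, 506]
  L2: h(156,649)=(156*31+649)%997=500 h(506,506)=(506*31+506)%997=240 -> [500, 240]
  L3: h(500,240)=(500*31+240)%997=785 -> [785]
  root=785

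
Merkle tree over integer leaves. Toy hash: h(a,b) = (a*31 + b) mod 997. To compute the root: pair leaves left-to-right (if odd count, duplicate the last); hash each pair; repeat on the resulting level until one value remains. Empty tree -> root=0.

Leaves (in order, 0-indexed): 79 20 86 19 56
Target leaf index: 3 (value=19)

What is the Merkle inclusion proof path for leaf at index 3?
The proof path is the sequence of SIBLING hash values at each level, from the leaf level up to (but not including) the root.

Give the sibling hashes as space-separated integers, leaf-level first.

L0 (leaves): [79, 20, 86, 19, 56], target index=3
L1: h(79,20)=(79*31+20)%997=475 [pair 0] h(86,19)=(86*31+19)%997=691 [pair 1] h(56,56)=(56*31+56)%997=795 [pair 2] -> [475, 691, 795]
  Sibling for proof at L0: 86
L2: h(475,691)=(475*31+691)%997=461 [pair 0] h(795,795)=(795*31+795)%997=515 [pair 1] -> [461, 515]
  Sibling for proof at L1: 475
L3: h(461,515)=(461*31+515)%997=848 [pair 0] -> [848]
  Sibling for proof at L2: 515
Root: 848
Proof path (sibling hashes from leaf to root): [86, 475, 515]

Answer: 86 475 515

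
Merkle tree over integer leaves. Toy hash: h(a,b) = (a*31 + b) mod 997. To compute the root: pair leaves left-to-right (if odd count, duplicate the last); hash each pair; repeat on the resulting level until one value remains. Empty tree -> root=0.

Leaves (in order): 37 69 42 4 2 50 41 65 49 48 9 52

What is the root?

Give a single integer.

Answer: 962

Derivation:
L0: [37, 69, 42, 4, 2, 50, 41, 65, 49, 48, 9, 52]
L1: h(37,69)=(37*31+69)%997=219 h(42,4)=(42*31+4)%997=309 h(2,50)=(2*31+50)%997=112 h(41,65)=(41*31+65)%997=339 h(49,48)=(49*31+48)%997=570 h(9,52)=(9*31+52)%997=331 -> [219, 309, 112, 339, 570, 331]
L2: h(219,309)=(219*31+309)%997=119 h(112,339)=(112*31+339)%997=820 h(570,331)=(570*31+331)%997=55 -> [119, 820, 55]
L3: h(119,820)=(119*31+820)%997=521 h(55,55)=(55*31+55)%997=763 -> [521, 763]
L4: h(521,763)=(521*31+763)%997=962 -> [962]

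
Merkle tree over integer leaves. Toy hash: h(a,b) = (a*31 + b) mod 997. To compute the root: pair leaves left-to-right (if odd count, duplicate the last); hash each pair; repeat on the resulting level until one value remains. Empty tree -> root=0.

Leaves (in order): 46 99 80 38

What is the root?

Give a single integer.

L0: [46, 99, 80, 38]
L1: h(46,99)=(46*31+99)%997=528 h(80,38)=(80*31+38)%997=524 -> [528, 524]
L2: h(528,524)=(528*31+524)%997=940 -> [940]

Answer: 940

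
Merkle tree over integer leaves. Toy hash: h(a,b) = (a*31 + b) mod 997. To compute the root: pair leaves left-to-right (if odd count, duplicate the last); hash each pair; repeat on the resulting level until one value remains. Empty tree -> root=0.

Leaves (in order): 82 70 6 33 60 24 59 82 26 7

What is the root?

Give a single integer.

Answer: 735

Derivation:
L0: [82, 70, 6, 33, 60, 24, 59, 82, 26, 7]
L1: h(82,70)=(82*31+70)%997=618 h(6,33)=(6*31+33)%997=219 h(60,24)=(60*31+24)%997=887 h(59,82)=(59*31+82)%997=914 h(26,7)=(26*31+7)%997=813 -> [618, 219, 887, 914, 813]
L2: h(618,219)=(618*31+219)%997=434 h(887,914)=(887*31+914)%997=495 h(813,813)=(813*31+813)%997=94 -> [434, 495, 94]
L3: h(434,495)=(434*31+495)%997=988 h(94,94)=(94*31+94)%997=17 -> [988, 17]
L4: h(988,17)=(988*31+17)%997=735 -> [735]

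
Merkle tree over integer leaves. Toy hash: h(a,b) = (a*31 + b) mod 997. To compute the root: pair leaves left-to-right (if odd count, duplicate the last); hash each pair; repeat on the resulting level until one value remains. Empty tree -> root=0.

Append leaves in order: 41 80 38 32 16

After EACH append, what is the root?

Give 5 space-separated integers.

After append 41 (leaves=[41]):
  L0: [41]
  root=41
After append 80 (leaves=[41, 80]):
  L0: [41, 80]
  L1: h(41,80)=(41*31+80)%997=354 -> [354]
  root=354
After append 38 (leaves=[41, 80, 38]):
  L0: [41, 80, 38]
  L1: h(41,80)=(41*31+80)%997=354 h(38,38)=(38*31+38)%997=219 -> [354, 219]
  L2: h(354,219)=(354*31+219)%997=226 -> [226]
  root=226
After append 32 (leaves=[41, 80, 38, 32]):
  L0: [41, 80, 38, 32]
  L1: h(41,80)=(41*31+80)%997=354 h(38,32)=(38*31+32)%997=213 -> [354, 213]
  L2: h(354,213)=(354*31+213)%997=220 -> [220]
  root=220
After append 16 (leaves=[41, 80, 38, 32, 16]):
  L0: [41, 80, 38, 32, 16]
  L1: h(41,80)=(41*31+80)%997=354 h(38,32)=(38*31+32)%997=213 h(16,16)=(16*31+16)%997=512 -> [354, 213, 512]
  L2: h(354,213)=(354*31+213)%997=220 h(512,512)=(512*31+512)%997=432 -> [220, 432]
  L3: h(220,432)=(220*31+432)%997=273 -> [273]
  root=273

Answer: 41 354 226 220 273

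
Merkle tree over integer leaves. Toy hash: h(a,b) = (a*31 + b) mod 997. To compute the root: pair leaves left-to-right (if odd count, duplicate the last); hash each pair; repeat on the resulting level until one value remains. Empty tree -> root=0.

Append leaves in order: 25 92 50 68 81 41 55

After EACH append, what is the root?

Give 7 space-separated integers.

After append 25 (leaves=[25]):
  L0: [25]
  root=25
After append 92 (leaves=[25, 92]):
  L0: [25, 92]
  L1: h(25,92)=(25*31+92)%997=867 -> [867]
  root=867
After append 50 (leaves=[25, 92, 50]):
  L0: [25, 92, 50]
  L1: h(25,92)=(25*31+92)%997=867 h(50,50)=(50*31+50)%997=603 -> [867, 603]
  L2: h(867,603)=(867*31+603)%997=561 -> [561]
  root=561
After append 68 (leaves=[25, 92, 50, 68]):
  L0: [25, 92, 50, 68]
  L1: h(25,92)=(25*31+92)%997=867 h(50,68)=(50*31+68)%997=621 -> [867, 621]
  L2: h(867,621)=(867*31+621)%997=579 -> [579]
  root=579
After append 81 (leaves=[25, 92, 50, 68, 81]):
  L0: [25, 92, 50, 68, 81]
  L1: h(25,92)=(25*31+92)%997=867 h(50,68)=(50*31+68)%997=621 h(81,81)=(81*31+81)%997=598 -> [867, 621, 598]
  L2: h(867,621)=(867*31+621)%997=579 h(598,598)=(598*31+598)%997=193 -> [579, 193]
  L3: h(579,193)=(579*31+193)%997=196 -> [196]
  root=196
After append 41 (leaves=[25, 92, 50, 68, 81, 41]):
  L0: [25, 92, 50, 68, 81, 41]
  L1: h(25,92)=(25*31+92)%997=867 h(50,68)=(50*31+68)%997=621 h(81,41)=(81*31+41)%997=558 -> [867, 621, 558]
  L2: h(867,621)=(867*31+621)%997=579 h(558,558)=(558*31+558)%997=907 -> [579, 907]
  L3: h(579,907)=(579*31+907)%997=910 -> [910]
  root=910
After append 55 (leaves=[25, 92, 50, 68, 81, 41, 55]):
  L0: [25, 92, 50, 68, 81, 41, 55]
  L1: h(25,92)=(25*31+92)%997=867 h(50,68)=(50*31+68)%997=621 h(81,41)=(81*31+41)%997=558 h(55,55)=(55*31+55)%997=763 -> [867, 621, 558, 763]
  L2: h(867,621)=(867*31+621)%997=579 h(558,763)=(558*31+763)%997=115 -> [579, 115]
  L3: h(579,115)=(579*31+115)%997=118 -> [118]
  root=118

Answer: 25 867 561 579 196 910 118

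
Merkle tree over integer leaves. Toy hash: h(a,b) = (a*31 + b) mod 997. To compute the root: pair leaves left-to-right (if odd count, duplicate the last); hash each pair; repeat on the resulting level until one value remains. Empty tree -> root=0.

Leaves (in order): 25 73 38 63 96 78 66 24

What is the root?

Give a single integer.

L0: [25, 73, 38, 63, 96, 78, 66, 24]
L1: h(25,73)=(25*31+73)%997=848 h(38,63)=(38*31+63)%997=244 h(96,78)=(96*31+78)%997=63 h(66,24)=(66*31+24)%997=76 -> [848, 244, 63, 76]
L2: h(848,244)=(848*31+244)%997=610 h(63,76)=(63*31+76)%997=35 -> [610, 35]
L3: h(610,35)=(610*31+35)%997=2 -> [2]

Answer: 2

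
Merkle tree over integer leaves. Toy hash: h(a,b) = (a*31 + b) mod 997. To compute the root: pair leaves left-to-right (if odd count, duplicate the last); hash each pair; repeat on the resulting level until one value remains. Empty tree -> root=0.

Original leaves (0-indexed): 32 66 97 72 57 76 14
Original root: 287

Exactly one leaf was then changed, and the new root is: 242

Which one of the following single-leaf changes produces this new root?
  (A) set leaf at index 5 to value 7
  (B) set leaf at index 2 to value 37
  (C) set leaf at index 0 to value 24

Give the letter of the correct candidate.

Answer: C

Derivation:
Original leaves: [32, 66, 97, 72, 57, 76, 14]
Target new root: 242
Try each candidate change and compute the resulting root:
Candidate A: set leaf[5] = 7 -> leaves = [32, 66, 97, 72, 57, 7, 14]
  L0: [32, 66, 97, 72, 57, 7, 14]
  L1: h(32,66)=(32*31+66)%997=61 h(97,72)=(97*31+72)%997=88 h(57,7)=(57*31+7)%997=777 h(14,14)=(14*31+14)%997=448 -> [61, 88, 777, 448]
  L2: h(61,88)=(61*31+88)%997=982 h(777,448)=(777*31+448)%997=607 -> [982, 607]
  L3: h(982,607)=(982*31+607)%997=142 -> [142]
  root = 142 != target 242
Candidate B: set leaf[2] = 37 -> leaves = [32, 66, 37, 72, 57, 76, 14]
  L0: [32, 66, 37, 72, 57, 76, 14]
  L1: h(32,66)=(32*31+66)%997=61 h(37,72)=(37*31+72)%997=222 h(57,76)=(57*31+76)%997=846 h(14,14)=(14*31+14)%997=448 -> [61, 222, 846, 448]
  L2: h(61,222)=(61*31+222)%997=119 h(846,448)=(846*31+448)%997=752 -> [119, 752]
  L3: h(119,752)=(119*31+752)%997=453 -> [453]
  root = 453 != target 242
Candidate C: set leaf[0] = 24 -> leaves = [24, 66, 97, 72, 57, 76, 14]
  L0: [24, 66, 97, 72, 57, 76, 14]
  L1: h(24,66)=(24*31+66)%997=810 h(97,72)=(97*31+72)%997=88 h(57,76)=(57*31+76)%997=846 h(14,14)=(14*31+14)%997=448 -> [810, 88, 846, 448]
  L2: h(810,88)=(810*31+88)%997=273 h(846,448)=(846*31+448)%997=752 -> [273, 752]
  L3: h(273,752)=(273*31+752)%997=242 -> [242]
  root = 242 == target 242  ** MATCH **
Candidate C produces the target root.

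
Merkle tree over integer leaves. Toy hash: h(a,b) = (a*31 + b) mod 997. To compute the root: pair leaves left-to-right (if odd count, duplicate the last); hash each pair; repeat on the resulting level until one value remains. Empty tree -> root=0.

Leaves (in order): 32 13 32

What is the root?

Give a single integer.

L0: [32, 13, 32]
L1: h(32,13)=(32*31+13)%997=8 h(32,32)=(32*31+32)%997=27 -> [8, 27]
L2: h(8,27)=(8*31+27)%997=275 -> [275]

Answer: 275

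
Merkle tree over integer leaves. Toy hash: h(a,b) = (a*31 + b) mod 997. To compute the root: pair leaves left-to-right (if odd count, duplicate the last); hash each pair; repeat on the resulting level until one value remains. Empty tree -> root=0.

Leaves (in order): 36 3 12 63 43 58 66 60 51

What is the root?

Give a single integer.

Answer: 183

Derivation:
L0: [36, 3, 12, 63, 43, 58, 66, 60, 51]
L1: h(36,3)=(36*31+3)%997=122 h(12,63)=(12*31+63)%997=435 h(43,58)=(43*31+58)%997=394 h(66,60)=(66*31+60)%997=112 h(51,51)=(51*31+51)%997=635 -> [122, 435, 394, 112, 635]
L2: h(122,435)=(122*31+435)%997=229 h(394,112)=(394*31+112)%997=362 h(635,635)=(635*31+635)%997=380 -> [229, 362, 380]
L3: h(229,362)=(229*31+362)%997=482 h(380,380)=(380*31+380)%997=196 -> [482, 196]
L4: h(482,196)=(482*31+196)%997=183 -> [183]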